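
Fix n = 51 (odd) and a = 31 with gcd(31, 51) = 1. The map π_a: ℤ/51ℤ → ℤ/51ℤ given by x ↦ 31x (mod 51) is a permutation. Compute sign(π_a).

-1

Start at x=1: 1 → 31 → 43 → 7 → 13 → 46 → 49 → … (one orbit).
Cycle type of π: 16×3 + 1×3; total 6 cycles.
With 6 cycles on 51 points, sign = (−1)^{51−6} = -1.
Check: (31/51) = -1 by Zolotarev.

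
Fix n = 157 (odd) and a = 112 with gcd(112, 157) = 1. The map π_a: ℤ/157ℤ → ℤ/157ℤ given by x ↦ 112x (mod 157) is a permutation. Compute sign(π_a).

Start at x=4: 4 → 134 → 93 → 54 → 82 → 78 → 101 → … (one orbit).
π_112 has 4 disjoint cycles with lengths [52, 52, 52, 1] on {0,…,156}.
n − c = 157 − 4 = 153; sign = (−1)^153 = -1.
The Jacobi symbol (112|157) = -1 (Zolotarev) agrees.

-1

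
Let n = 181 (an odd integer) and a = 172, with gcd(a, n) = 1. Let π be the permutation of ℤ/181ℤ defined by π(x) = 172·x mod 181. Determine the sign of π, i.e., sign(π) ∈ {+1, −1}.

Orbit of 73 under x↦172x: [73, 67, 121, 178, 27, 119, 15]… (length divides ord_181(172)).
π_172 has 3 disjoint cycles with lengths [90, 90, 1] on {0,…,180}.
181 − 3 = 178 transpositions; sign(π) = (−1)^178 = +1.
Via Zolotarev, sign(π_{172}) = (172|181) = +1.

+1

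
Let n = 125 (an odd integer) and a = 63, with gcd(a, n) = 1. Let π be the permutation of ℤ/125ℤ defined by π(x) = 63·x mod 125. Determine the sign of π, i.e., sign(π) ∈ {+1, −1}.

-1

Start at x=72: 72 → 36 → 18 → 9 → 67 → 96 → 48 → … (one orbit).
Cycle type of π: 100 + 20 + 4 + 1; total 4 cycles.
125 − 4 = 121 transpositions; sign(π) = (−1)^121 = -1.
Check: (63/125) = -1 by Zolotarev.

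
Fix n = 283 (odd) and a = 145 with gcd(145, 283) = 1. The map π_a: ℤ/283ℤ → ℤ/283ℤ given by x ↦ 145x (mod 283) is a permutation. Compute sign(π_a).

-1

Orbit of 119 under x↦145x: [119, 275, 255, 185, 223, 73, 114]… (length divides ord_283(145)).
2 cycles of lengths [282, 1].
283 − 2 = 281 transpositions; sign(π) = (−1)^281 = -1.
(145|283)_J = -1 (Zolotarev's lemma cross-check).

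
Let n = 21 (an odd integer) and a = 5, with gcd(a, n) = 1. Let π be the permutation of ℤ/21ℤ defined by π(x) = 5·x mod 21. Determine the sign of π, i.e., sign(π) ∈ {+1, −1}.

Start at x=20: 20 → 16 → 17 → 1 → 5 → 4 → 20 (one orbit).
Cycle lengths of π_5 on ℤ/21ℤ: [6, 6, 6, 2, 1]; 5 cycles in total.
21 − 5 = 16 transpositions; sign(π) = (−1)^16 = +1.
(5|21)_J = +1 (Zolotarev's lemma cross-check).

+1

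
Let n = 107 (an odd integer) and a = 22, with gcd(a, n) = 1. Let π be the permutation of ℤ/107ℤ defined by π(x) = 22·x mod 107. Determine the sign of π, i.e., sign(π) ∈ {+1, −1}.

Orbit of 64 under x↦22x: [64, 17, 53, 96, 79, 26, 37]… (length divides ord_107(22)).
2 cycles of lengths [106, 1].
n − c = 107 − 2 = 105; sign = (−1)^105 = -1.

-1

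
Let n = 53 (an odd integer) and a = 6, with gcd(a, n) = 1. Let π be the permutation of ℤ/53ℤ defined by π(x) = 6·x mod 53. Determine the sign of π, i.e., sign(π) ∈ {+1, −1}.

+1

Trace 29: π^k(29) = [29, 15, 37, 10, 7, 42, 40] for k=0..6.
The orbit structure of x ↦ 6x mod 53: 3 orbits of sizes [26, 26, 1].
3 cycles on 53: each ℓ→(−1)^(ℓ−1), product (−1)^50 = +1.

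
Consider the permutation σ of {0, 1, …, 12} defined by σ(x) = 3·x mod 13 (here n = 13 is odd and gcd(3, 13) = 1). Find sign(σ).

Trace 1: π^k(1) = [1, 3, 9] for k=0..2.
Decompose π into cycles: lengths [3, 3, 3, 3, 1] (5 cycles, including the fixed point 0).
13 − 5 = 8 transpositions; sign(π) = (−1)^8 = +1.

+1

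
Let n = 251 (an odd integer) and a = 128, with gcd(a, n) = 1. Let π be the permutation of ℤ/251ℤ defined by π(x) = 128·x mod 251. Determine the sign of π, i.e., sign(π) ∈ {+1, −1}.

-1

Orbit of 64 under x↦128x: [64, 160, 149, 247, 241, 226, 63]… (length divides ord_251(128)).
The orbit structure of x ↦ 128x mod 251: 6 orbits of sizes [50, 50, 50, 50, 50, 1].
n − c = 251 − 6 = 245; sign = (−1)^245 = -1.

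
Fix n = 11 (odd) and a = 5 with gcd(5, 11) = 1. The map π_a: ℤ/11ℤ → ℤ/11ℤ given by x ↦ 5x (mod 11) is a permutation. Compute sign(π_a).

+1

Trace 1: π^k(1) = [1, 5, 3, 4, 9] for k=0..4.
3 cycles of lengths [5, 5, 1].
sign(π) = (−1)^{n − #cycles} = (−1)^{11−3} = (−1)^8 = +1.
(5|11)_J = +1 (Zolotarev's lemma cross-check).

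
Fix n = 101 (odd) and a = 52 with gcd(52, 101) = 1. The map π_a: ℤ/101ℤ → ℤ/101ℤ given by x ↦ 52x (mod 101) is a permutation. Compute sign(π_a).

Orbit of 84 under x↦52x: [84, 25, 88, 31, 97, 95, 92]… (length divides ord_101(52)).
5 cycles of lengths [25, 25, 25, 25, 1].
With 5 cycles on 101 points, sign = (−1)^{101−5} = +1.

+1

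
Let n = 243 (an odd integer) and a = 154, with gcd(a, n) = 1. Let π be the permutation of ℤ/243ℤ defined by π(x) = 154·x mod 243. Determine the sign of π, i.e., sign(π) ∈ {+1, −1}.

Orbit of 181 under x↦154x: [181, 172, 1, 154, 145, 217, 127]… (length divides ord_243(154)).
π_154 has 27 disjoint cycles with lengths [27, 27, 27, 27, 27, 27, 9, 9, 9, 9, 9, 9, 3, 3, 3, 3, 3, 3, 1, 1, 1, 1, 1, 1, 1, 1, 1] on {0,…,242}.
n − c = 243 − 27 = 216; sign = (−1)^216 = +1.
Check: (154/243) = +1 by Zolotarev.

+1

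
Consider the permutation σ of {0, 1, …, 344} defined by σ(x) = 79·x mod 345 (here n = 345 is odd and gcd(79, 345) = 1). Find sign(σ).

Orbit of 331 under x↦79x: [331, 274, 256, 214, 1, 79, 31]… (length divides ord_345(79)).
The orbit structure of x ↦ 79x mod 345: 24 orbits of sizes [22, 22, 22, 22, 22, 22, 22, 22, 22, 22, 22, 22, 22, 22, 22, 2, 2, 2, 2, 2, 2, 1, 1, 1].
n − c = 345 − 24 = 321; sign = (−1)^321 = -1.
Zolotarev: (79|345) = -1, matching the cycle-count sign.

-1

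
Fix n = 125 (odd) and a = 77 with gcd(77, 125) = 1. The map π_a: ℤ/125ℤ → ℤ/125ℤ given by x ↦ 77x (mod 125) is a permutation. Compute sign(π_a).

Orbit of 31 under x↦77x: [31, 12, 49, 23, 21, 117, 9]… (length divides ord_125(77)).
π_77 has 4 disjoint cycles with lengths [100, 20, 4, 1] on {0,…,124}.
Σ(ℓ_i−1) = 125−4 = 121; sign = (−1)^121 = -1.
Check: (77/125) = -1 by Zolotarev.

-1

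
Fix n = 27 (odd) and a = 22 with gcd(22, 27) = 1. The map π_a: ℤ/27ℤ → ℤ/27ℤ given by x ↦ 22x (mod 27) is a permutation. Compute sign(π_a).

Orbit of 10 under x↦22x: [10, 4, 7, 19, 13, 16, 1]… (length divides ord_27(22)).
The orbit structure of x ↦ 22x mod 27: 7 orbits of sizes [9, 9, 3, 3, 1, 1, 1].
sign(π) = (−1)^{n − #cycles} = (−1)^{27−7} = (−1)^20 = +1.
(22|27)_J = +1 (Zolotarev's lemma cross-check).

+1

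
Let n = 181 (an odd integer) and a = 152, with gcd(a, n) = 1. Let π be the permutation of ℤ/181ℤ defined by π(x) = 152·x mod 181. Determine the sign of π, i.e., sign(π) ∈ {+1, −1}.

+1

Orbit of 132 under x↦152x: [132, 154, 59, 99, 25, 180, 29]… (length divides ord_181(152)).
The orbit structure of x ↦ 152x mod 181: 7 orbits of sizes [30, 30, 30, 30, 30, 30, 1].
7 cycles on 181: each ℓ→(−1)^(ℓ−1), product (−1)^174 = +1.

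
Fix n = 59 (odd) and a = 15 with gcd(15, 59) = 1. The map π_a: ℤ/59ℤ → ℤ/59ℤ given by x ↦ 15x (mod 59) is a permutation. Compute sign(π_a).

+1

Orbit of 12 under x↦15x: [12, 3, 45, 26, 36, 9, 17]… (length divides ord_59(15)).
3 cycles of lengths [29, 29, 1].
3 cycles on 59: each ℓ→(−1)^(ℓ−1), product (−1)^56 = +1.
Via Zolotarev, sign(π_{15}) = (15|59) = +1.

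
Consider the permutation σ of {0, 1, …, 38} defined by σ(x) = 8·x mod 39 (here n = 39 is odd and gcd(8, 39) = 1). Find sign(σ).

Start at x=5: 5 → 1 → 8 → 25 → 5 (one orbit).
π_8 has 11 disjoint cycles with lengths [4, 4, 4, 4, 4, 4, 4, 4, 4, 2, 1] on {0,…,38}.
Σ(ℓ_i−1) = 39−11 = 28; sign = (−1)^28 = +1.
Zolotarev: (8|39) = +1, matching the cycle-count sign.

+1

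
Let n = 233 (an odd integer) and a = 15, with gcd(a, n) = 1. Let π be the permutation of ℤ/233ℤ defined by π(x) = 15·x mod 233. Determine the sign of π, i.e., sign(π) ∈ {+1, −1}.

Orbit of 19 under x↦15x: [19, 52, 81, 50, 51, 66, 58]… (length divides ord_233(15)).
3 cycles of lengths [116, 116, 1].
n − c = 233 − 3 = 230; sign = (−1)^230 = +1.

+1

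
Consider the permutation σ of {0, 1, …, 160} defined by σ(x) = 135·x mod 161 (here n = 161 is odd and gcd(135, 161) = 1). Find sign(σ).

Orbit of 109 under x↦135x: [109, 64, 107, 116, 43, 9, 88]… (length divides ord_161(135)).
6 cycles of lengths [66, 66, 22, 3, 3, 1].
161 − 6 = 155 transpositions; sign(π) = (−1)^155 = -1.
The Jacobi symbol (135|161) = -1 (Zolotarev) agrees.

-1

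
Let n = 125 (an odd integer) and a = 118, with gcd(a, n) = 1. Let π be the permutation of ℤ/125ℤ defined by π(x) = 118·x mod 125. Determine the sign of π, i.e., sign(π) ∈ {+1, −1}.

-1

Trace 24: π^k(24) = [24, 82, 51, 18, 124, 7, 76] for k=0..6.
The orbit structure of x ↦ 118x mod 125: 12 orbits of sizes [20, 20, 20, 20, 20, 4, 4, 4, 4, 4, 4, 1].
125 − 12 = 113 transpositions; sign(π) = (−1)^113 = -1.
Via Zolotarev, sign(π_{118}) = (118|125) = -1.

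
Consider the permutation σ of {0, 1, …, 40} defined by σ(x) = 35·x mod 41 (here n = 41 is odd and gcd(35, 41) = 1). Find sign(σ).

-1

Orbit of 14 under x↦35x: [14, 39, 12, 10, 22, 32, 13]… (length divides ord_41(35)).
2 cycles of lengths [40, 1].
n − c = 41 − 2 = 39; sign = (−1)^39 = -1.
(35|41)_J = -1 (Zolotarev's lemma cross-check).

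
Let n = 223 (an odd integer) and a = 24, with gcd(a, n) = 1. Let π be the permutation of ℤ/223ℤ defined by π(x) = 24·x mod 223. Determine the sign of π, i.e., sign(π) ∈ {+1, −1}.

-1

Start at x=153: 153 → 104 → 43 → 140 → 15 → 137 → 166 → … (one orbit).
Cycle type of π: 222 + 1; total 2 cycles.
With 2 cycles on 223 points, sign = (−1)^{223−2} = -1.
Check: (24/223) = -1 by Zolotarev.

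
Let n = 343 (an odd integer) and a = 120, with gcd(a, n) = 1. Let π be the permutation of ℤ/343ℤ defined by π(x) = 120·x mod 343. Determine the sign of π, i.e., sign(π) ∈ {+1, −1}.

Trace 36: π^k(36) = [36, 204, 127, 148, 267, 141, 113] for k=0..6.
The orbit structure of x ↦ 120x mod 343: 19 orbits of sizes [49, 49, 49, 49, 49, 49, 7, 7, 7, 7, 7, 7, 1, 1, 1, 1, 1, 1, 1].
With 19 cycles on 343 points, sign = (−1)^{343−19} = +1.
(120|343)_J = +1 (Zolotarev's lemma cross-check).

+1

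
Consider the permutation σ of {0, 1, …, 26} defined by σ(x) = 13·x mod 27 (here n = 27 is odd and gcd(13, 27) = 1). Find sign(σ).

Trace 16: π^k(16) = [16, 19, 4, 25, 1, 13, 7] for k=0..6.
Cycle lengths of π_13 on ℤ/27ℤ: [9, 9, 3, 3, 1, 1, 1]; 7 cycles in total.
sign(π) = (−1)^{n − #cycles} = (−1)^{27−7} = (−1)^20 = +1.
Check: (13/27) = +1 by Zolotarev.

+1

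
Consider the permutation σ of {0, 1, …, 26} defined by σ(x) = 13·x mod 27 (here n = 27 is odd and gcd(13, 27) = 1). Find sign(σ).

Trace 10: π^k(10) = [10, 22, 16, 19, 4, 25, 1] for k=0..6.
Cycle type of π: 9×2 + 3×2 + 1×3; total 7 cycles.
sign(π) = (−1)^{n − #cycles} = (−1)^{27−7} = (−1)^20 = +1.
(13|27)_J = +1 (Zolotarev's lemma cross-check).

+1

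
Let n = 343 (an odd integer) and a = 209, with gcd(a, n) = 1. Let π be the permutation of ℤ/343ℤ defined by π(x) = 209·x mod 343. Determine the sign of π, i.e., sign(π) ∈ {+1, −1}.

Start at x=237: 237 → 141 → 314 → 113 → 293 → 183 → 174 → … (one orbit).
10 cycles of lengths [98, 98, 98, 14, 14, 14, 2, 2, 2, 1].
sign(π) = (−1)^{n − #cycles} = (−1)^{343−10} = (−1)^333 = -1.
Via Zolotarev, sign(π_{209}) = (209|343) = -1.

-1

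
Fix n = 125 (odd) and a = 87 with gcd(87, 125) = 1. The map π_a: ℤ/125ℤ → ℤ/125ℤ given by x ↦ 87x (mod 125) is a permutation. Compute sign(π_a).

Trace 96: π^k(96) = [96, 102, 124, 38, 56, 122, 114] for k=0..6.
Cycle type of π: 100 + 20 + 4 + 1; total 4 cycles.
n − c = 125 − 4 = 121; sign = (−1)^121 = -1.

-1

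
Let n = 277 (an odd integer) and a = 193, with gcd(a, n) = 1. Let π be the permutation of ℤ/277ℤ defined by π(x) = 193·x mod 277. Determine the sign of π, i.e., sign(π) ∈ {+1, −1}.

+1

Orbit of 264 under x↦193x: [264, 261, 236, 120, 169, 208, 256]… (length divides ord_277(193)).
Cycle lengths of π_193 on ℤ/277ℤ: [46, 46, 46, 46, 46, 46, 1]; 7 cycles in total.
With 7 cycles on 277 points, sign = (−1)^{277−7} = +1.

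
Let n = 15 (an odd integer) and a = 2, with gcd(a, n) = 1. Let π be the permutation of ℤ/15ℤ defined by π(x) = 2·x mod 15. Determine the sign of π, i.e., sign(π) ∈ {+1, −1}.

+1

Start at x=8: 8 → 1 → 2 → 4 → 8 (one orbit).
The orbit structure of x ↦ 2x mod 15: 5 orbits of sizes [4, 4, 4, 2, 1].
Σ(ℓ_i−1) = 15−5 = 10; sign = (−1)^10 = +1.
Via Zolotarev, sign(π_{2}) = (2|15) = +1.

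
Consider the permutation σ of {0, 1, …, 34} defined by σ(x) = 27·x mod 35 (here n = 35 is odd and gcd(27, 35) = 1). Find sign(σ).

Orbit of 1 under x↦27x: [1, 27, 29, 13]… (length divides ord_35(27)).
π_27 has 11 disjoint cycles with lengths [4, 4, 4, 4, 4, 4, 4, 2, 2, 2, 1] on {0,…,34}.
n − c = 35 − 11 = 24; sign = (−1)^24 = +1.
(27|35)_J = +1 (Zolotarev's lemma cross-check).

+1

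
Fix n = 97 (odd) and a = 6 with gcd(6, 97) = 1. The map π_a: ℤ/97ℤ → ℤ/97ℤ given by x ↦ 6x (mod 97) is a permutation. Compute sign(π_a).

+1

Orbit of 1 under x↦6x: [1, 6, 36, 22, 35, 16, 96]… (length divides ord_97(6)).
The orbit structure of x ↦ 6x mod 97: 9 orbits of sizes [12, 12, 12, 12, 12, 12, 12, 12, 1].
sign(π) = (−1)^{n − #cycles} = (−1)^{97−9} = (−1)^88 = +1.
Check: (6/97) = +1 by Zolotarev.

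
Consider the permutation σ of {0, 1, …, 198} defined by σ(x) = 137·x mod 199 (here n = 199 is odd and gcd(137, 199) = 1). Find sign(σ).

Orbit of 198 under x↦137x: [198, 62, 136, 125, 11, 114, 96]… (length divides ord_199(137)).
Decompose π into cycles: lengths [22, 22, 22, 22, 22, 22, 22, 22, 22, 1] (10 cycles, including the fixed point 0).
sign(π) = (−1)^{n − #cycles} = (−1)^{199−10} = (−1)^189 = -1.
Zolotarev: (137|199) = -1, matching the cycle-count sign.

-1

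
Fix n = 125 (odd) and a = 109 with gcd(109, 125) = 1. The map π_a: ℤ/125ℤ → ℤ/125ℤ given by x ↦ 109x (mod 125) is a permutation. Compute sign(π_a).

+1

Start at x=89: 89 → 76 → 34 → 81 → 79 → 111 → 99 → … (one orbit).
The orbit structure of x ↦ 109x mod 125: 7 orbits of sizes [50, 50, 10, 10, 2, 2, 1].
Σ(ℓ_i−1) = 125−7 = 118; sign = (−1)^118 = +1.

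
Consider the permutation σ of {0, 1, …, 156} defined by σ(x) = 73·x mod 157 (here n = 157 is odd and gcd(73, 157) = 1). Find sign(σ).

Start at x=27: 27 → 87 → 71 → 2 → 146 → 139 → 99 → … (one orbit).
Cycle type of π: 156 + 1; total 2 cycles.
With 2 cycles on 157 points, sign = (−1)^{157−2} = -1.

-1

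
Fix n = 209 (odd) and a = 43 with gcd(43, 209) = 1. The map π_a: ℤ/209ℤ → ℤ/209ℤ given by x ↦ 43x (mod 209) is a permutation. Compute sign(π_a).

-1

Orbit of 144 under x↦43x: [144, 131, 199, 197, 111, 175, 1]… (length divides ord_209(43)).
18 cycles of lengths [18, 18, 18, 18, 18, 18, 18, 18, 18, 18, 9, 9, 2, 2, 2, 2, 2, 1].
209 − 18 = 191 transpositions; sign(π) = (−1)^191 = -1.
Zolotarev: (43|209) = -1, matching the cycle-count sign.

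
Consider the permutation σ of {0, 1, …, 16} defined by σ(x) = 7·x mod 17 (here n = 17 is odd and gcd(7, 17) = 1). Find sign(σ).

-1

Orbit of 16 under x↦7x: [16, 10, 2, 14, 13, 6, 8]… (length divides ord_17(7)).
Cycle lengths of π_7 on ℤ/17ℤ: [16, 1]; 2 cycles in total.
n − c = 17 − 2 = 15; sign = (−1)^15 = -1.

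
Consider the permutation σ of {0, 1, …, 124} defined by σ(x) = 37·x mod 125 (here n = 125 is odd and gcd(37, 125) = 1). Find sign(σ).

Trace 19: π^k(19) = [19, 78, 11, 32, 59, 58, 21] for k=0..6.
π_37 has 4 disjoint cycles with lengths [100, 20, 4, 1] on {0,…,124}.
sign(π) = (−1)^{n − #cycles} = (−1)^{125−4} = (−1)^121 = -1.

-1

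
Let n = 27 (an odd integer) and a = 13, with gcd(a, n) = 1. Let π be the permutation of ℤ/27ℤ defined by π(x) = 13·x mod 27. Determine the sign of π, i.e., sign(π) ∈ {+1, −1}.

+1

Trace 10: π^k(10) = [10, 22, 16, 19, 4, 25, 1] for k=0..6.
Decompose π into cycles: lengths [9, 9, 3, 3, 1, 1, 1] (7 cycles, including the fixed point 0).
sign(π) = (−1)^{n − #cycles} = (−1)^{27−7} = (−1)^20 = +1.
The Jacobi symbol (13|27) = +1 (Zolotarev) agrees.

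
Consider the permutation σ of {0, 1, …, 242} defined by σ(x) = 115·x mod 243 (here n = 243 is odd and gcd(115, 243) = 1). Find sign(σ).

+1

Trace 238: π^k(238) = [238, 154, 214, 67, 172, 97, 220] for k=0..6.
Cycle type of π: 81×2 + 27×2 + 9×2 + 3×2 + 1×3; total 11 cycles.
With 11 cycles on 243 points, sign = (−1)^{243−11} = +1.
Zolotarev: (115|243) = +1, matching the cycle-count sign.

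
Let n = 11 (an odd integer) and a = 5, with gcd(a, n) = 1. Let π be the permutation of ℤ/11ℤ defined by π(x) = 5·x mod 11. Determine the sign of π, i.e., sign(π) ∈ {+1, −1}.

Orbit of 3 under x↦5x: [3, 4, 9, 1, 5]… (length divides ord_11(5)).
Cycle type of π: 5×2 + 1; total 3 cycles.
Σ(ℓ_i−1) = 11−3 = 8; sign = (−1)^8 = +1.
The Jacobi symbol (5|11) = +1 (Zolotarev) agrees.

+1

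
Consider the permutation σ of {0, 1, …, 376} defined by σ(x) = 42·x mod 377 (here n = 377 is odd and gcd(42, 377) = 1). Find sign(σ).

+1

Trace 144: π^k(144) = [144, 16, 295, 326, 120, 139, 183] for k=0..6.
15 cycles of lengths [42, 42, 42, 42, 42, 42, 42, 42, 14, 14, 3, 3, 3, 3, 1].
15 cycles on 377: each ℓ→(−1)^(ℓ−1), product (−1)^362 = +1.
Check: (42/377) = +1 by Zolotarev.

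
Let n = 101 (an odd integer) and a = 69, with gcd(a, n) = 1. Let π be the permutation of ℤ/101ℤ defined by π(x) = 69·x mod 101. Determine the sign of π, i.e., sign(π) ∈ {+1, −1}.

Orbit of 36 under x↦69x: [36, 60, 100, 32, 87, 44, 6]… (length divides ord_101(69)).
Cycle lengths of π_69 on ℤ/101ℤ: [20, 20, 20, 20, 20, 1]; 6 cycles in total.
6 cycles on 101: each ℓ→(−1)^(ℓ−1), product (−1)^95 = -1.
Via Zolotarev, sign(π_{69}) = (69|101) = -1.

-1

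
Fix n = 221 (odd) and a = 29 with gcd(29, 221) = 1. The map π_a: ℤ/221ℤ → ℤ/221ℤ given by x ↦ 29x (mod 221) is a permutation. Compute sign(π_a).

Orbit of 113 under x↦29x: [113, 183, 3, 87, 92, 16, 22]… (length divides ord_221(29)).
The orbit structure of x ↦ 29x mod 221: 10 orbits of sizes [48, 48, 48, 48, 16, 3, 3, 3, 3, 1].
n − c = 221 − 10 = 211; sign = (−1)^211 = -1.

-1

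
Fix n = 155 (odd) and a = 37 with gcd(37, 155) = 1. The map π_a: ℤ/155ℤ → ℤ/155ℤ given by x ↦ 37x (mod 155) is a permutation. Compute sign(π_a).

Start at x=57: 57 → 94 → 68 → 36 → 92 → 149 → 88 → … (one orbit).
Cycle lengths of π_37 on ℤ/155ℤ: [12, 12, 12, 12, 12, 12, 12, 12, 12, 12, 6, 6, 6, 6, 6, 4, 1]; 17 cycles in total.
With 17 cycles on 155 points, sign = (−1)^{155−17} = +1.
Zolotarev: (37|155) = +1, matching the cycle-count sign.

+1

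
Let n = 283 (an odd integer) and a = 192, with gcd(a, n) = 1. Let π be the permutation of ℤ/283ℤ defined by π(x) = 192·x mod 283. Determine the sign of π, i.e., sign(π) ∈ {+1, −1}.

-1

Trace 134: π^k(134) = [134, 258, 11, 131, 248, 72, 240] for k=0..6.
Cycle lengths of π_192 on ℤ/283ℤ: [282, 1]; 2 cycles in total.
283 − 2 = 281 transpositions; sign(π) = (−1)^281 = -1.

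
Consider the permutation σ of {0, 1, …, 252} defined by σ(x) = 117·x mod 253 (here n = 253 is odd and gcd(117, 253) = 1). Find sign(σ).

Start at x=151: 151 → 210 → 29 → 104 → 24 → 25 → 142 → … (one orbit).
6 cycles of lengths [110, 110, 11, 11, 10, 1].
sign(π) = (−1)^{n − #cycles} = (−1)^{253−6} = (−1)^247 = -1.

-1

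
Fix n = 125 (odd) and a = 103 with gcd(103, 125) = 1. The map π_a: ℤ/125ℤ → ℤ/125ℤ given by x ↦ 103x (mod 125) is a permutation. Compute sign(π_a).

-1

Start at x=64: 64 → 92 → 101 → 28 → 9 → 52 → 106 → … (one orbit).
π_103 has 4 disjoint cycles with lengths [100, 20, 4, 1] on {0,…,124}.
125 − 4 = 121 transpositions; sign(π) = (−1)^121 = -1.
Via Zolotarev, sign(π_{103}) = (103|125) = -1.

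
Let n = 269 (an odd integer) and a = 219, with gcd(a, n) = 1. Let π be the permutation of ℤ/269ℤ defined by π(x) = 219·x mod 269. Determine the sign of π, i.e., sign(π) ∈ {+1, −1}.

Start at x=204: 204 → 22 → 245 → 124 → 256 → 112 → 49 → … (one orbit).
Cycle lengths of π_219 on ℤ/269ℤ: [268, 1]; 2 cycles in total.
2 cycles on 269: each ℓ→(−1)^(ℓ−1), product (−1)^267 = -1.
The Jacobi symbol (219|269) = -1 (Zolotarev) agrees.

-1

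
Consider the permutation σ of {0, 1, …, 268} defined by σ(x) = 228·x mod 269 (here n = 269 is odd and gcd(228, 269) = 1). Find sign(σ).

+1

Trace 81: π^k(81) = [81, 176, 47, 225, 190, 11, 87] for k=0..6.
Cycle type of π: 134×2 + 1; total 3 cycles.
269 − 3 = 266 transpositions; sign(π) = (−1)^266 = +1.
(228|269)_J = +1 (Zolotarev's lemma cross-check).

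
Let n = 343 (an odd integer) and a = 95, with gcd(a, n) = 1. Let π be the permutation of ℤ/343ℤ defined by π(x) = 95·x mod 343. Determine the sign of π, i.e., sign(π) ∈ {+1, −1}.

+1

Trace 93: π^k(93) = [93, 260, 4, 37, 85, 186, 177] for k=0..6.
Decompose π into cycles: lengths [147, 147, 21, 21, 3, 3, 1] (7 cycles, including the fixed point 0).
7 cycles on 343: each ℓ→(−1)^(ℓ−1), product (−1)^336 = +1.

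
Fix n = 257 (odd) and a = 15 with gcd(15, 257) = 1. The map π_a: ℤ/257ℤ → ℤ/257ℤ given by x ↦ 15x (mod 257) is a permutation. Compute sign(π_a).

+1

Orbit of 15 under x↦15x: [15, 225, 34, 253, 197, 128, 121]… (length divides ord_257(15)).
The orbit structure of x ↦ 15x mod 257: 9 orbits of sizes [32, 32, 32, 32, 32, 32, 32, 32, 1].
9 cycles on 257: each ℓ→(−1)^(ℓ−1), product (−1)^248 = +1.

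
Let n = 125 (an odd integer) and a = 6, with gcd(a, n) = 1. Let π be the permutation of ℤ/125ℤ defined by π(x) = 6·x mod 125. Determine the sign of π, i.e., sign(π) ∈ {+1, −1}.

Orbit of 76 under x↦6x: [76, 81, 111, 41, 121, 101, 106]… (length divides ord_125(6)).
Cycle type of π: 25×4 + 5×4 + 1×5; total 13 cycles.
With 13 cycles on 125 points, sign = (−1)^{125−13} = +1.

+1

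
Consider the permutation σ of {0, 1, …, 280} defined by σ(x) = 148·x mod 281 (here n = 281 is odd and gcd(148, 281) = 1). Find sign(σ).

Start at x=42: 42 → 34 → 255 → 86 → 83 → 201 → 243 → … (one orbit).
Cycle lengths of π_148 on ℤ/281ℤ: [280, 1]; 2 cycles in total.
Σ(ℓ_i−1) = 281−2 = 279; sign = (−1)^279 = -1.
Via Zolotarev, sign(π_{148}) = (148|281) = -1.

-1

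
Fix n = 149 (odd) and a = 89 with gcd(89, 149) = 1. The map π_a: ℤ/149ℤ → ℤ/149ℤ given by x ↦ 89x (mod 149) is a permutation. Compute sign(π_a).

-1

Trace 50: π^k(50) = [50, 129, 8, 116, 43, 102, 138] for k=0..6.
Cycle lengths of π_89 on ℤ/149ℤ: [148, 1]; 2 cycles in total.
With 2 cycles on 149 points, sign = (−1)^{149−2} = -1.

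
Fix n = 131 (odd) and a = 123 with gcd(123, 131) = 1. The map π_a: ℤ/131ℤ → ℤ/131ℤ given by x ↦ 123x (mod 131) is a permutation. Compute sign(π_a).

Start at x=64: 64 → 12 → 35 → 113 → 13 → 27 → 46 → … (one orbit).
Decompose π into cycles: lengths [65, 65, 1] (3 cycles, including the fixed point 0).
131 − 3 = 128 transpositions; sign(π) = (−1)^128 = +1.
Check: (123/131) = +1 by Zolotarev.

+1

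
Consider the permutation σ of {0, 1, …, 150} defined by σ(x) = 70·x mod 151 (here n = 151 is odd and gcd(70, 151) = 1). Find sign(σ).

-1

Trace 148: π^k(148) = [148, 92, 98, 65, 20, 41, 1] for k=0..6.
π_70 has 4 disjoint cycles with lengths [50, 50, 50, 1] on {0,…,150}.
n − c = 151 − 4 = 147; sign = (−1)^147 = -1.
The Jacobi symbol (70|151) = -1 (Zolotarev) agrees.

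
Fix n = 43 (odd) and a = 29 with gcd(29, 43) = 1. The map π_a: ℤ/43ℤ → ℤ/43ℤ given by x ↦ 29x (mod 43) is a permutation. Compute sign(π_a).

Trace 14: π^k(14) = [14, 19, 35, 26, 23, 22, 36] for k=0..6.
2 cycles of lengths [42, 1].
43 − 2 = 41 transpositions; sign(π) = (−1)^41 = -1.
The Jacobi symbol (29|43) = -1 (Zolotarev) agrees.

-1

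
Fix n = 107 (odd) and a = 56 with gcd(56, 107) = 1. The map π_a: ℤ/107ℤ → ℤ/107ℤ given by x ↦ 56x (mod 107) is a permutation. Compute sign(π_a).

+1

Start at x=99: 99 → 87 → 57 → 89 → 62 → 48 → 13 → … (one orbit).
The orbit structure of x ↦ 56x mod 107: 3 orbits of sizes [53, 53, 1].
3 cycles on 107: each ℓ→(−1)^(ℓ−1), product (−1)^104 = +1.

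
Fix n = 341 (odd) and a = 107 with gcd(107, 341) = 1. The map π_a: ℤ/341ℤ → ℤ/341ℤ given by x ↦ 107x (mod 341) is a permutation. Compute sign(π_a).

Trace 134: π^k(134) = [134, 16, 7, 67, 8, 174, 204] for k=0..6.
Cycle lengths of π_107 on ℤ/341ℤ: [30, 30, 30, 30, 30, 30, 30, 30, 30, 30, 15, 15, 10, 1]; 14 cycles in total.
sign(π) = (−1)^{n − #cycles} = (−1)^{341−14} = (−1)^327 = -1.

-1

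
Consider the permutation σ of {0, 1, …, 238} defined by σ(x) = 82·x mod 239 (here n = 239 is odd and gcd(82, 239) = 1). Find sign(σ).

-1

Orbit of 202 under x↦82x: [202, 73, 11, 185, 113, 184, 31]… (length divides ord_239(82)).
Decompose π into cycles: lengths [238, 1] (2 cycles, including the fixed point 0).
n − c = 239 − 2 = 237; sign = (−1)^237 = -1.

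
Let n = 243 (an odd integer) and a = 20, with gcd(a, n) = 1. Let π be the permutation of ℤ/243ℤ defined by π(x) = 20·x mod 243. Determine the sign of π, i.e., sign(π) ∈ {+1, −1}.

-1

Orbit of 2 under x↦20x: [2, 40, 71, 205, 212, 109, 236]… (length divides ord_243(20)).
Cycle type of π: 162 + 54 + 18 + 6 + 2 + 1; total 6 cycles.
243 − 6 = 237 transpositions; sign(π) = (−1)^237 = -1.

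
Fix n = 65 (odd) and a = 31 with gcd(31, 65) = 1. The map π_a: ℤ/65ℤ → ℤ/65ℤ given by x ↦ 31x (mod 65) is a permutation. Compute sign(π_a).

-1

Orbit of 51 under x↦31x: [51, 21, 1, 31]… (length divides ord_65(31)).
20 cycles of lengths [4, 4, 4, 4, 4, 4, 4, 4, 4, 4, 4, 4, 4, 4, 4, 1, 1, 1, 1, 1].
sign(π) = (−1)^{n − #cycles} = (−1)^{65−20} = (−1)^45 = -1.
(31|65)_J = -1 (Zolotarev's lemma cross-check).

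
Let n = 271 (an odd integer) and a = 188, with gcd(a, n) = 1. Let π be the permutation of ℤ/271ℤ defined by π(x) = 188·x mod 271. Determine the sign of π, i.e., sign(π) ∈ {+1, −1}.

-1

Start at x=83: 83 → 157 → 248 → 12 → 88 → 13 → 5 → … (one orbit).
The orbit structure of x ↦ 188x mod 271: 6 orbits of sizes [54, 54, 54, 54, 54, 1].
271 − 6 = 265 transpositions; sign(π) = (−1)^265 = -1.
Check: (188/271) = -1 by Zolotarev.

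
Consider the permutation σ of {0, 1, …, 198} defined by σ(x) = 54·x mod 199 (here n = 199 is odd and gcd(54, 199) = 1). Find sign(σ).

Trace 85: π^k(85) = [85, 13, 105, 98, 118, 4, 17] for k=0..6.
Decompose π into cycles: lengths [198, 1] (2 cycles, including the fixed point 0).
With 2 cycles on 199 points, sign = (−1)^{199−2} = -1.
The Jacobi symbol (54|199) = -1 (Zolotarev) agrees.

-1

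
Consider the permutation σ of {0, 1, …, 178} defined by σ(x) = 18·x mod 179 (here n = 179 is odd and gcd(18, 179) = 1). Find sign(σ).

Orbit of 122 under x↦18x: [122, 48, 148, 158, 159, 177, 143]… (length divides ord_179(18)).
The orbit structure of x ↦ 18x mod 179: 2 orbits of sizes [178, 1].
n − c = 179 − 2 = 177; sign = (−1)^177 = -1.

-1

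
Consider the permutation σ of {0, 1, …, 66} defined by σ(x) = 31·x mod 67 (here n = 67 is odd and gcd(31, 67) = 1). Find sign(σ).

Orbit of 38 under x↦31x: [38, 39, 3, 26, 2, 62, 46]… (length divides ord_67(31)).
The orbit structure of x ↦ 31x mod 67: 2 orbits of sizes [66, 1].
2 cycles on 67: each ℓ→(−1)^(ℓ−1), product (−1)^65 = -1.
(31|67)_J = -1 (Zolotarev's lemma cross-check).

-1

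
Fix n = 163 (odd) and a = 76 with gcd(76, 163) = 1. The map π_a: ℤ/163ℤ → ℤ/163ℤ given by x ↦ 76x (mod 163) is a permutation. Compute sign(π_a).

-1

Trace 139: π^k(139) = [139, 132, 89, 81, 125, 46, 73] for k=0..6.
π_76 has 2 disjoint cycles with lengths [162, 1] on {0,…,162}.
n − c = 163 − 2 = 161; sign = (−1)^161 = -1.
(76|163)_J = -1 (Zolotarev's lemma cross-check).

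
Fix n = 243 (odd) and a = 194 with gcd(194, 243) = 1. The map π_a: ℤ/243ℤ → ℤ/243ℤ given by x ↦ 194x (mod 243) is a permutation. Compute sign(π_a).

Start at x=109: 109 → 5 → 241 → 98 → 58 → 74 → 19 → … (one orbit).
6 cycles of lengths [162, 54, 18, 6, 2, 1].
243 − 6 = 237 transpositions; sign(π) = (−1)^237 = -1.
The Jacobi symbol (194|243) = -1 (Zolotarev) agrees.

-1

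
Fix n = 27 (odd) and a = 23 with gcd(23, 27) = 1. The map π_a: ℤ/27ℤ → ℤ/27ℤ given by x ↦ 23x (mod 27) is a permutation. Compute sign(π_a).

-1

Trace 8: π^k(8) = [8, 22, 20, 1, 23, 16, 17] for k=0..6.
Cycle type of π: 18 + 6 + 2 + 1; total 4 cycles.
4 cycles on 27: each ℓ→(−1)^(ℓ−1), product (−1)^23 = -1.
Check: (23/27) = -1 by Zolotarev.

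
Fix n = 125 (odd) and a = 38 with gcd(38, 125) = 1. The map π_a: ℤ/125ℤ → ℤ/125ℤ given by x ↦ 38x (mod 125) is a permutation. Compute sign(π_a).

-1

Trace 73: π^k(73) = [73, 24, 37, 31, 53, 14, 32] for k=0..6.
The orbit structure of x ↦ 38x mod 125: 4 orbits of sizes [100, 20, 4, 1].
125 − 4 = 121 transpositions; sign(π) = (−1)^121 = -1.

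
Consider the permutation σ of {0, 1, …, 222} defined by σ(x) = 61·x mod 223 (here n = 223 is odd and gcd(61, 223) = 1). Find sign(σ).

-1

Start at x=161: 161 → 9 → 103 → 39 → 149 → 169 → 51 → … (one orbit).
Decompose π into cycles: lengths [222, 1] (2 cycles, including the fixed point 0).
sign(π) = (−1)^{n − #cycles} = (−1)^{223−2} = (−1)^221 = -1.
(61|223)_J = -1 (Zolotarev's lemma cross-check).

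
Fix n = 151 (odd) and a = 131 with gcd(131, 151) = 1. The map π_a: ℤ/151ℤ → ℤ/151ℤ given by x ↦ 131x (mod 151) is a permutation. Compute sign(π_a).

-1

Trace 9: π^k(9) = [9, 122, 127, 27, 64, 79, 81] for k=0..6.
Decompose π into cycles: lengths [50, 50, 50, 1] (4 cycles, including the fixed point 0).
Σ(ℓ_i−1) = 151−4 = 147; sign = (−1)^147 = -1.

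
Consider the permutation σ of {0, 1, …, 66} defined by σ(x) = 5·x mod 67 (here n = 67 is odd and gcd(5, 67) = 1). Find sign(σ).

Orbit of 14 under x↦5x: [14, 3, 15, 8, 40, 66, 62]… (length divides ord_67(5)).
Cycle type of π: 22×3 + 1; total 4 cycles.
67 − 4 = 63 transpositions; sign(π) = (−1)^63 = -1.

-1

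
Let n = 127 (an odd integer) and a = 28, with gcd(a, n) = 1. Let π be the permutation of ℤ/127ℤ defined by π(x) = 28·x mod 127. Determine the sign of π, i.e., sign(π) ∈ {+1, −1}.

-1

Orbit of 24 under x↦28x: [24, 37, 20, 52, 59, 1, 28]… (length divides ord_127(28)).
Cycle type of π: 18×7 + 1; total 8 cycles.
sign(π) = (−1)^{n − #cycles} = (−1)^{127−8} = (−1)^119 = -1.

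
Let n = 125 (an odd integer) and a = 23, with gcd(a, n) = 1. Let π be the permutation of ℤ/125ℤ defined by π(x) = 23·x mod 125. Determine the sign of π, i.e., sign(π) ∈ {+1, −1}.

-1

Orbit of 71 under x↦23x: [71, 8, 59, 107, 86, 103, 119]… (length divides ord_125(23)).
4 cycles of lengths [100, 20, 4, 1].
Σ(ℓ_i−1) = 125−4 = 121; sign = (−1)^121 = -1.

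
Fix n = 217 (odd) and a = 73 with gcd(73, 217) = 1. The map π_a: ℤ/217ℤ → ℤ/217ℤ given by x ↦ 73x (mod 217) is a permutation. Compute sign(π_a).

+1

Start at x=199: 199 → 205 → 209 → 67 → 117 → 78 → 52 → … (one orbit).
Decompose π into cycles: lengths [30, 30, 30, 30, 30, 30, 30, 6, 1] (9 cycles, including the fixed point 0).
With 9 cycles on 217 points, sign = (−1)^{217−9} = +1.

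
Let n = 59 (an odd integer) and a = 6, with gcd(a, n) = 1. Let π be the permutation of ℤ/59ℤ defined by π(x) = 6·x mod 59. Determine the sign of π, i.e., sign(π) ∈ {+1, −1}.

Trace 42: π^k(42) = [42, 16, 37, 45, 34, 27, 44] for k=0..6.
Cycle lengths of π_6 on ℤ/59ℤ: [58, 1]; 2 cycles in total.
Σ(ℓ_i−1) = 59−2 = 57; sign = (−1)^57 = -1.
Check: (6/59) = -1 by Zolotarev.

-1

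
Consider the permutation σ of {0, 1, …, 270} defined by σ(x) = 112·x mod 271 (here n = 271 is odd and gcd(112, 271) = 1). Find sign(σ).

+1

Trace 247: π^k(247) = [247, 22, 25, 90, 53, 245, 69] for k=0..6.
3 cycles of lengths [135, 135, 1].
Σ(ℓ_i−1) = 271−3 = 268; sign = (−1)^268 = +1.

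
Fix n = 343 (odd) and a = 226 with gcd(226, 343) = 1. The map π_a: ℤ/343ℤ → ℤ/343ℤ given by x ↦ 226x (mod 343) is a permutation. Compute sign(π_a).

+1

Start at x=165: 165 → 246 → 30 → 263 → 99 → 79 → 18 → … (one orbit).
Decompose π into cycles: lengths [21, 21, 21, 21, 21, 21, 21, 21, 21, 21, 21, 21, 21, 21, 3, 3, 3, 3, 3, 3, 3, 3, 3, 3, 3, 3, 3, 3, 3, 3, 1] (31 cycles, including the fixed point 0).
343 − 31 = 312 transpositions; sign(π) = (−1)^312 = +1.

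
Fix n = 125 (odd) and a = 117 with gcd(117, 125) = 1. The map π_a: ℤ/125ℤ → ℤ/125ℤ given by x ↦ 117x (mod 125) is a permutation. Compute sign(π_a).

Orbit of 48 under x↦117x: [48, 116, 72, 49, 108, 11, 37]… (length divides ord_125(117)).
Cycle lengths of π_117 on ℤ/125ℤ: [100, 20, 4, 1]; 4 cycles in total.
With 4 cycles on 125 points, sign = (−1)^{125−4} = -1.
The Jacobi symbol (117|125) = -1 (Zolotarev) agrees.

-1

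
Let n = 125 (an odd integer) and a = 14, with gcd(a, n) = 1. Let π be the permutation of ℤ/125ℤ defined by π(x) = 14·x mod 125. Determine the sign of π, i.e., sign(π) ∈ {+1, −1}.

+1

Start at x=61: 61 → 104 → 81 → 9 → 1 → 14 → 71 → … (one orbit).
Cycle type of π: 50×2 + 10×2 + 2×2 + 1; total 7 cycles.
n − c = 125 − 7 = 118; sign = (−1)^118 = +1.
Via Zolotarev, sign(π_{14}) = (14|125) = +1.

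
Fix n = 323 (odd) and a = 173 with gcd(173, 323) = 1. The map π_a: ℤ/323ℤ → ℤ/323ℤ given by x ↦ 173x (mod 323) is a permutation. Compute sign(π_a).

+1

Orbit of 243 under x↦173x: [243, 49, 79, 101, 31, 195, 143]… (length divides ord_323(173)).
5 cycles of lengths [144, 144, 18, 16, 1].
n − c = 323 − 5 = 318; sign = (−1)^318 = +1.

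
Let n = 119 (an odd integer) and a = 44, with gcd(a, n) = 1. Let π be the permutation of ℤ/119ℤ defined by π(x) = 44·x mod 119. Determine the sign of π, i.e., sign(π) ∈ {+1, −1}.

Orbit of 88 under x↦44x: [88, 64, 79, 25, 29, 86, 95]… (length divides ord_119(44)).
Cycle lengths of π_44 on ℤ/119ℤ: [48, 48, 16, 3, 3, 1]; 6 cycles in total.
119 − 6 = 113 transpositions; sign(π) = (−1)^113 = -1.
Zolotarev: (44|119) = -1, matching the cycle-count sign.

-1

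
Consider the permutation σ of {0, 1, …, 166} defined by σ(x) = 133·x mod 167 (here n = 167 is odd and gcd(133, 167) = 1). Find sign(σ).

+1

Trace 3: π^k(3) = [3, 65, 128, 157, 6, 130, 89] for k=0..6.
Cycle type of π: 83×2 + 1; total 3 cycles.
Σ(ℓ_i−1) = 167−3 = 164; sign = (−1)^164 = +1.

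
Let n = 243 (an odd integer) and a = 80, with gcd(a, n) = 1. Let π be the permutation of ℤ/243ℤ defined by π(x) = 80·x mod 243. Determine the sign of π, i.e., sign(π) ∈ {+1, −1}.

Orbit of 1 under x↦80x: [1, 80, 82, 242, 163, 161]… (length divides ord_243(80)).
68 cycles of lengths [6, 6, 6, 6, 6, 6, 6, 6, 6, 6, 6, 6, 6, 6, 6, 6, 6, 6, 6, 6, 6, 6, 6, 6, 6, 6, 6, 2, 2, 2, 2, 2, 2, 2, 2, 2, 2, 2, 2, 2, 2, 2, 2, 2, 2, 2, 2, 2, 2, 2, 2, 2, 2, 2, 2, 2, 2, 2, 2, 2, 2, 2, 2, 2, 2, 2, 2, 1].
With 68 cycles on 243 points, sign = (−1)^{243−68} = -1.

-1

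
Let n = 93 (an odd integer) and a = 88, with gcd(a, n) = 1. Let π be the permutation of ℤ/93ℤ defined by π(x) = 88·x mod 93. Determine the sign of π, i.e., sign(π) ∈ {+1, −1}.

Trace 1: π^k(1) = [1, 88, 25, 61, 67, 37] for k=0..5.
18 cycles of lengths [6, 6, 6, 6, 6, 6, 6, 6, 6, 6, 6, 6, 6, 6, 6, 1, 1, 1].
n − c = 93 − 18 = 75; sign = (−1)^75 = -1.
(88|93)_J = -1 (Zolotarev's lemma cross-check).

-1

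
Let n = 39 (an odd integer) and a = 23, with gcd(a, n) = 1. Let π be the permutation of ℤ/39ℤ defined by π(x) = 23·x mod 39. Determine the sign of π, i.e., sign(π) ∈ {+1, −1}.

-1

Start at x=16: 16 → 17 → 1 → 23 → 22 → 38 → 16 (one orbit).
Cycle lengths of π_23 on ℤ/39ℤ: [6, 6, 6, 6, 6, 6, 2, 1]; 8 cycles in total.
8 cycles on 39: each ℓ→(−1)^(ℓ−1), product (−1)^31 = -1.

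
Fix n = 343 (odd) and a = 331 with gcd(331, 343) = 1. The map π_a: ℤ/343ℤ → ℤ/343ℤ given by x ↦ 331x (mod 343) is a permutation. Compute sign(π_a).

+1

Orbit of 86 under x↦331x: [86, 340, 36, 254, 39, 218, 128]… (length divides ord_343(331)).
π_331 has 7 disjoint cycles with lengths [147, 147, 21, 21, 3, 3, 1] on {0,…,342}.
343 − 7 = 336 transpositions; sign(π) = (−1)^336 = +1.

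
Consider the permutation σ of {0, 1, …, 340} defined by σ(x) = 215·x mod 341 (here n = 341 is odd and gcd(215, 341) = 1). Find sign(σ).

+1

Trace 271: π^k(271) = [271, 295, 340, 126, 151, 70, 46] for k=0..6.
The orbit structure of x ↦ 215x mod 341: 35 orbits of sizes [10, 10, 10, 10, 10, 10, 10, 10, 10, 10, 10, 10, 10, 10, 10, 10, 10, 10, 10, 10, 10, 10, 10, 10, 10, 10, 10, 10, 10, 10, 10, 10, 10, 10, 1].
Σ(ℓ_i−1) = 341−35 = 306; sign = (−1)^306 = +1.
Via Zolotarev, sign(π_{215}) = (215|341) = +1.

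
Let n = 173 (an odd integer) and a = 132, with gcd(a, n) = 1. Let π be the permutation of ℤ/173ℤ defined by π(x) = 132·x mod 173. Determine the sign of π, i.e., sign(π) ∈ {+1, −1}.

Orbit of 23 under x↦132x: [23, 95, 84, 16, 36, 81, 139]… (length divides ord_173(132)).
5 cycles of lengths [43, 43, 43, 43, 1].
n − c = 173 − 5 = 168; sign = (−1)^168 = +1.
The Jacobi symbol (132|173) = +1 (Zolotarev) agrees.

+1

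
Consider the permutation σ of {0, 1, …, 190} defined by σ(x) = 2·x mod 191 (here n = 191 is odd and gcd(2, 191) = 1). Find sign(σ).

+1

Orbit of 162 under x↦2x: [162, 133, 75, 150, 109, 27, 54]… (length divides ord_191(2)).
Decompose π into cycles: lengths [95, 95, 1] (3 cycles, including the fixed point 0).
n − c = 191 − 3 = 188; sign = (−1)^188 = +1.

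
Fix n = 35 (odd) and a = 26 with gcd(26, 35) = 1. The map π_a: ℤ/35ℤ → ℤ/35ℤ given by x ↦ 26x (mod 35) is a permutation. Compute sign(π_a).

Trace 31: π^k(31) = [31, 1, 26, 11, 6, 16] for k=0..5.
Cycle type of π: 6×5 + 1×5; total 10 cycles.
sign(π) = (−1)^{n − #cycles} = (−1)^{35−10} = (−1)^25 = -1.
The Jacobi symbol (26|35) = -1 (Zolotarev) agrees.

-1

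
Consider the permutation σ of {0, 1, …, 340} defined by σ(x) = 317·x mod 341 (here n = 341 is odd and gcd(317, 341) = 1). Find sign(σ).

+1

Trace 289: π^k(289) = [289, 225, 56, 20, 202, 267, 71] for k=0..6.
Cycle lengths of π_317 on ℤ/341ℤ: [15, 15, 15, 15, 15, 15, 15, 15, 15, 15, 15, 15, 15, 15, 15, 15, 15, 15, 15, 15, 15, 15, 5, 5, 1]; 25 cycles in total.
341 − 25 = 316 transpositions; sign(π) = (−1)^316 = +1.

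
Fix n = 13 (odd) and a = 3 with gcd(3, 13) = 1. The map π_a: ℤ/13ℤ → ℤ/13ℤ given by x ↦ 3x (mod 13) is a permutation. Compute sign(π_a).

+1

Orbit of 9 under x↦3x: [9, 1, 3]… (length divides ord_13(3)).
Cycle type of π: 3×4 + 1; total 5 cycles.
13 − 5 = 8 transpositions; sign(π) = (−1)^8 = +1.
The Jacobi symbol (3|13) = +1 (Zolotarev) agrees.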